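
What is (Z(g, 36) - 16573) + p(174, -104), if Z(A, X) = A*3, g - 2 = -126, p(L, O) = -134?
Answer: -17079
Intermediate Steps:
g = -124 (g = 2 - 126 = -124)
Z(A, X) = 3*A
(Z(g, 36) - 16573) + p(174, -104) = (3*(-124) - 16573) - 134 = (-372 - 16573) - 134 = -16945 - 134 = -17079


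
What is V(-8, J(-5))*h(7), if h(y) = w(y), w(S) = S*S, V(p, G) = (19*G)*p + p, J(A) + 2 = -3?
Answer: 36848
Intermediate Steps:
J(A) = -5 (J(A) = -2 - 3 = -5)
V(p, G) = p + 19*G*p (V(p, G) = 19*G*p + p = p + 19*G*p)
w(S) = S**2
h(y) = y**2
V(-8, J(-5))*h(7) = -8*(1 + 19*(-5))*7**2 = -8*(1 - 95)*49 = -8*(-94)*49 = 752*49 = 36848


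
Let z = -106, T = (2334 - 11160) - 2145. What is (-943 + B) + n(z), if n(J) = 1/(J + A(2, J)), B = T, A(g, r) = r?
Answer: -2525769/212 ≈ -11914.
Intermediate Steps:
T = -10971 (T = -8826 - 2145 = -10971)
B = -10971
n(J) = 1/(2*J) (n(J) = 1/(J + J) = 1/(2*J))
(-943 + B) + n(z) = (-943 - 10971) + (½)/(-106) = -11914 + (½)*(-1/106) = -11914 - 1/212 = -2525769/212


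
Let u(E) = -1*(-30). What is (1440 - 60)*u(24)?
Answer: 41400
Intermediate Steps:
u(E) = 30
(1440 - 60)*u(24) = (1440 - 60)*30 = 1380*30 = 41400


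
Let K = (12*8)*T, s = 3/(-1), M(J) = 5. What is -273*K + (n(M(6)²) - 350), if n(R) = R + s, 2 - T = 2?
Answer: -328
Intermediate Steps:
T = 0 (T = 2 - 1*2 = 2 - 2 = 0)
s = -3 (s = 3*(-1) = -3)
K = 0 (K = (12*8)*0 = 96*0 = 0)
n(R) = -3 + R (n(R) = R - 3 = -3 + R)
-273*K + (n(M(6)²) - 350) = -273*0 + ((-3 + 5²) - 350) = 0 + ((-3 + 25) - 350) = 0 + (22 - 350) = 0 - 328 = -328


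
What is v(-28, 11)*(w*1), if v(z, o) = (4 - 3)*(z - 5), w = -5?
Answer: 165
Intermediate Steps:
v(z, o) = -5 + z (v(z, o) = 1*(-5 + z) = -5 + z)
v(-28, 11)*(w*1) = (-5 - 28)*(-5*1) = -33*(-5) = 165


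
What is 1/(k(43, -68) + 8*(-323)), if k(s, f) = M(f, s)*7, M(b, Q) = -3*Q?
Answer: -1/3487 ≈ -0.00028678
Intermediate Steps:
k(s, f) = -21*s (k(s, f) = -3*s*7 = -21*s)
1/(k(43, -68) + 8*(-323)) = 1/(-21*43 + 8*(-323)) = 1/(-903 - 2584) = 1/(-3487) = -1/3487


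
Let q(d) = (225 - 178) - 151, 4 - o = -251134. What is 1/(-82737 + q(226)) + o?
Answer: 20804523057/82841 ≈ 2.5114e+5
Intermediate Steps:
o = 251138 (o = 4 - 1*(-251134) = 4 + 251134 = 251138)
q(d) = -104 (q(d) = 47 - 151 = -104)
1/(-82737 + q(226)) + o = 1/(-82737 - 104) + 251138 = 1/(-82841) + 251138 = -1/82841 + 251138 = 20804523057/82841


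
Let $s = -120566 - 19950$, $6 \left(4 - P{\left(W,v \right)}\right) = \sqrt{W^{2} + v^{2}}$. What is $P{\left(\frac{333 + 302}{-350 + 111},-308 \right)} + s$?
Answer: $-140512 - \frac{\sqrt{5419129769}}{1434} \approx -1.4056 \cdot 10^{5}$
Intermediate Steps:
$P{\left(W,v \right)} = 4 - \frac{\sqrt{W^{2} + v^{2}}}{6}$
$s = -140516$
$P{\left(\frac{333 + 302}{-350 + 111},-308 \right)} + s = \left(4 - \frac{\sqrt{\left(\frac{333 + 302}{-350 + 111}\right)^{2} + \left(-308\right)^{2}}}{6}\right) - 140516 = \left(4 - \frac{\sqrt{\left(\frac{635}{-239}\right)^{2} + 94864}}{6}\right) - 140516 = \left(4 - \frac{\sqrt{\left(635 \left(- \frac{1}{239}\right)\right)^{2} + 94864}}{6}\right) - 140516 = \left(4 - \frac{\sqrt{\left(- \frac{635}{239}\right)^{2} + 94864}}{6}\right) - 140516 = \left(4 - \frac{\sqrt{\frac{403225}{57121} + 94864}}{6}\right) - 140516 = \left(4 - \frac{\sqrt{\frac{5419129769}{57121}}}{6}\right) - 140516 = \left(4 - \frac{\frac{1}{239} \sqrt{5419129769}}{6}\right) - 140516 = \left(4 - \frac{\sqrt{5419129769}}{1434}\right) - 140516 = -140512 - \frac{\sqrt{5419129769}}{1434}$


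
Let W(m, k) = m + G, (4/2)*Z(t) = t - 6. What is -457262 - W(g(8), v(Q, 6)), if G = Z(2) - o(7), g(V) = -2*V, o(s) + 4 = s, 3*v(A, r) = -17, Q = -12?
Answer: -457241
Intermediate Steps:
v(A, r) = -17/3 (v(A, r) = (⅓)*(-17) = -17/3)
o(s) = -4 + s
Z(t) = -3 + t/2 (Z(t) = (t - 6)/2 = (-6 + t)/2 = -3 + t/2)
G = -5 (G = (-3 + (½)*2) - (-4 + 7) = (-3 + 1) - 1*3 = -2 - 3 = -5)
W(m, k) = -5 + m (W(m, k) = m - 5 = -5 + m)
-457262 - W(g(8), v(Q, 6)) = -457262 - (-5 - 2*8) = -457262 - (-5 - 16) = -457262 - 1*(-21) = -457262 + 21 = -457241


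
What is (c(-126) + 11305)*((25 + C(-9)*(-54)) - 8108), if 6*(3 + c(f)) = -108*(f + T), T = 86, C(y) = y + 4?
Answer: -93927886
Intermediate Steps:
C(y) = 4 + y
c(f) = -1551 - 18*f (c(f) = -3 + (-108*(f + 86))/6 = -3 + (-108*(86 + f))/6 = -3 + (-9288 - 108*f)/6 = -3 + (-1548 - 18*f) = -1551 - 18*f)
(c(-126) + 11305)*((25 + C(-9)*(-54)) - 8108) = ((-1551 - 18*(-126)) + 11305)*((25 + (4 - 9)*(-54)) - 8108) = ((-1551 + 2268) + 11305)*((25 - 5*(-54)) - 8108) = (717 + 11305)*((25 + 270) - 8108) = 12022*(295 - 8108) = 12022*(-7813) = -93927886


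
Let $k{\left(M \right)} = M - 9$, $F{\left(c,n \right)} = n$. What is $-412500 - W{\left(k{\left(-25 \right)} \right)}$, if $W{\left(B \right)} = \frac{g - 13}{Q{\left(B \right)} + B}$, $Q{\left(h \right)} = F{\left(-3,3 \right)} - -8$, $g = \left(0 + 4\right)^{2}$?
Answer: $- \frac{9487497}{23} \approx -4.125 \cdot 10^{5}$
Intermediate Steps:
$g = 16$ ($g = 4^{2} = 16$)
$Q{\left(h \right)} = 11$ ($Q{\left(h \right)} = 3 - -8 = 3 + 8 = 11$)
$k{\left(M \right)} = -9 + M$ ($k{\left(M \right)} = M - 9 = -9 + M$)
$W{\left(B \right)} = \frac{3}{11 + B}$ ($W{\left(B \right)} = \frac{16 - 13}{11 + B} = \frac{3}{11 + B}$)
$-412500 - W{\left(k{\left(-25 \right)} \right)} = -412500 - \frac{3}{11 - 34} = -412500 - \frac{3}{-23} = -412500 - 3 \left(- \frac{1}{23}\right) = -412500 - - \frac{3}{23} = -412500 + \frac{3}{23} = - \frac{9487497}{23}$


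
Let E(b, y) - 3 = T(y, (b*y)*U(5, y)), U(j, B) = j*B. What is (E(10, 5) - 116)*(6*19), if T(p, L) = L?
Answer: 129618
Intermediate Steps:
U(j, B) = B*j
E(b, y) = 3 + 5*b*y² (E(b, y) = 3 + (b*y)*(y*5) = 3 + (b*y)*(5*y) = 3 + 5*b*y²)
(E(10, 5) - 116)*(6*19) = ((3 + 5*10*5²) - 116)*(6*19) = ((3 + 5*10*25) - 116)*114 = ((3 + 1250) - 116)*114 = (1253 - 116)*114 = 1137*114 = 129618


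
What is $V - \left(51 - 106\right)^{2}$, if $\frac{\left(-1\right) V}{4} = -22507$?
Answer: $87003$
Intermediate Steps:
$V = 90028$ ($V = \left(-4\right) \left(-22507\right) = 90028$)
$V - \left(51 - 106\right)^{2} = 90028 - \left(51 - 106\right)^{2} = 90028 - \left(-55\right)^{2} = 90028 - 3025 = 87003$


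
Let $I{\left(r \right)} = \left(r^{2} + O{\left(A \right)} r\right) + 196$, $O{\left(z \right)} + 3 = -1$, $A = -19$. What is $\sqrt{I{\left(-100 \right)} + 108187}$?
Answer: $\sqrt{118783} \approx 344.65$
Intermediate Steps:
$O{\left(z \right)} = -4$ ($O{\left(z \right)} = -3 - 1 = -4$)
$I{\left(r \right)} = 196 + r^{2} - 4 r$ ($I{\left(r \right)} = \left(r^{2} - 4 r\right) + 196 = 196 + r^{2} - 4 r$)
$\sqrt{I{\left(-100 \right)} + 108187} = \sqrt{\left(196 + \left(-100\right)^{2} - -400\right) + 108187} = \sqrt{\left(196 + 10000 + 400\right) + 108187} = \sqrt{10596 + 108187} = \sqrt{118783}$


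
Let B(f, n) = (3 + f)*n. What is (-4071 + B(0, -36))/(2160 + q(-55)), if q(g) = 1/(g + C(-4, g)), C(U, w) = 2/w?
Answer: -12649833/6538265 ≈ -1.9347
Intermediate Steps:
B(f, n) = n*(3 + f)
q(g) = 1/(g + 2/g)
(-4071 + B(0, -36))/(2160 + q(-55)) = (-4071 - 36*(3 + 0))/(2160 - 55/(2 + (-55)²)) = (-4071 - 36*3)/(2160 - 55/(2 + 3025)) = (-4071 - 108)/(2160 - 55/3027) = -4179/(2160 - 55*1/3027) = -4179/(2160 - 55/3027) = -4179/6538265/3027 = -4179*3027/6538265 = -12649833/6538265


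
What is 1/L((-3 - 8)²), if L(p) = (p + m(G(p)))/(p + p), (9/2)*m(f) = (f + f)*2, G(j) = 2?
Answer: 2178/1105 ≈ 1.9710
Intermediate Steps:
m(f) = 8*f/9 (m(f) = 2*((f + f)*2)/9 = 2*((2*f)*2)/9 = 2*(4*f)/9 = 8*f/9)
L(p) = (16/9 + p)/(2*p) (L(p) = (p + (8/9)*2)/(p + p) = (p + 16/9)/((2*p)) = (16/9 + p)*(1/(2*p)) = (16/9 + p)/(2*p))
1/L((-3 - 8)²) = 1/((16 + 9*(-3 - 8)²)/(18*((-3 - 8)²))) = 1/((16 + 9*(-11)²)/(18*((-11)²))) = 1/((1/18)*(16 + 9*121)/121) = 1/((1/18)*(1/121)*(16 + 1089)) = 1/((1/18)*(1/121)*1105) = 1/(1105/2178) = 2178/1105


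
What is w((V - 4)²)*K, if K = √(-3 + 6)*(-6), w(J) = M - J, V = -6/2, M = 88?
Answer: -234*√3 ≈ -405.30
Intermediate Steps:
V = -3 (V = -6*½ = -3)
w(J) = 88 - J
K = -6*√3 (K = √3*(-6) = -6*√3 ≈ -10.392)
w((V - 4)²)*K = (88 - (-3 - 4)²)*(-6*√3) = (88 - 1*(-7)²)*(-6*√3) = (88 - 1*49)*(-6*√3) = (88 - 49)*(-6*√3) = 39*(-6*√3) = -234*√3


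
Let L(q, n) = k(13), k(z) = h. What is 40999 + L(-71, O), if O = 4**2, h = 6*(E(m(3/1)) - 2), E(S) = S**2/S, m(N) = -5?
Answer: 40957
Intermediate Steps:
E(S) = S
h = -42 (h = 6*(-5 - 2) = 6*(-7) = -42)
O = 16
k(z) = -42
L(q, n) = -42
40999 + L(-71, O) = 40999 - 42 = 40957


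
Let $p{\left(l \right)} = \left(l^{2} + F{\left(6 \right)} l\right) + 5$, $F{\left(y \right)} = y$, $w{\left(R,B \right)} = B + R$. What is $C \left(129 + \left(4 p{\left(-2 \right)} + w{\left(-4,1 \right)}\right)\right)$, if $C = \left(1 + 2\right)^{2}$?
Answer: $1026$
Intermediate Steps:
$C = 9$ ($C = 3^{2} = 9$)
$p{\left(l \right)} = 5 + l^{2} + 6 l$ ($p{\left(l \right)} = \left(l^{2} + 6 l\right) + 5 = 5 + l^{2} + 6 l$)
$C \left(129 + \left(4 p{\left(-2 \right)} + w{\left(-4,1 \right)}\right)\right) = 9 \left(129 + \left(4 \left(5 + \left(-2\right)^{2} + 6 \left(-2\right)\right) + \left(1 - 4\right)\right)\right) = 9 \left(129 + \left(4 \left(5 + 4 - 12\right) - 3\right)\right) = 9 \left(129 + \left(4 \left(-3\right) - 3\right)\right) = 9 \left(129 - 15\right) = 9 \cdot 114 = 1026$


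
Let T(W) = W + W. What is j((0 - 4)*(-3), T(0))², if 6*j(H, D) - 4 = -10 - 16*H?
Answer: 1089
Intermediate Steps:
T(W) = 2*W
j(H, D) = -1 - 8*H/3 (j(H, D) = ⅔ + (-10 - 16*H)/6 = ⅔ + (-5/3 - 8*H/3) = -1 - 8*H/3)
j((0 - 4)*(-3), T(0))² = (-1 - 8*(0 - 4)*(-3)/3)² = (-1 - (-32)*(-3)/3)² = (-1 - 8/3*12)² = (-1 - 32)² = (-33)² = 1089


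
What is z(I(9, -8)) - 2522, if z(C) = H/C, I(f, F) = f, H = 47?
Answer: -22651/9 ≈ -2516.8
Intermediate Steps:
z(C) = 47/C
z(I(9, -8)) - 2522 = 47/9 - 2522 = -22651/9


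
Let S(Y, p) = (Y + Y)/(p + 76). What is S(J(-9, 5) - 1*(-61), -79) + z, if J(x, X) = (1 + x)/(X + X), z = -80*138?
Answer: -166202/15 ≈ -11080.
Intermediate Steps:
z = -11040
J(x, X) = (1 + x)/(2*X) (J(x, X) = (1 + x)/((2*X)) = (1 + x)*(1/(2*X)) = (1 + x)/(2*X))
S(Y, p) = 2*Y/(76 + p) (S(Y, p) = (2*Y)/(76 + p) = 2*Y/(76 + p))
S(J(-9, 5) - 1*(-61), -79) + z = 2*((½)*(1 - 9)/5 - 1*(-61))/(76 - 79) - 11040 = 2*((½)*(⅕)*(-8) + 61)/(-3) - 11040 = 2*(-⅘ + 61)*(-⅓) - 11040 = 2*(301/5)*(-⅓) - 11040 = -602/15 - 11040 = -166202/15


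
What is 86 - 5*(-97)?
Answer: 571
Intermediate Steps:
86 - 5*(-97) = 86 + 485 = 571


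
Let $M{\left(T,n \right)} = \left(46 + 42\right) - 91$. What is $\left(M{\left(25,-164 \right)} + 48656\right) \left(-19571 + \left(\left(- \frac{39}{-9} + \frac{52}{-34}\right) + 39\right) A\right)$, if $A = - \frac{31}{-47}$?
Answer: $- \frac{2279178733535}{2397} \approx -9.5085 \cdot 10^{8}$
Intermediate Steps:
$M{\left(T,n \right)} = -3$ ($M{\left(T,n \right)} = 88 - 91 = -3$)
$A = \frac{31}{47}$ ($A = \left(-31\right) \left(- \frac{1}{47}\right) = \frac{31}{47} \approx 0.65957$)
$\left(M{\left(25,-164 \right)} + 48656\right) \left(-19571 + \left(\left(- \frac{39}{-9} + \frac{52}{-34}\right) + 39\right) A\right) = \left(-3 + 48656\right) \left(-19571 + \left(\left(- \frac{39}{-9} + \frac{52}{-34}\right) + 39\right) \frac{31}{47}\right) = 48653 \left(-19571 + \left(\left(\left(-39\right) \left(- \frac{1}{9}\right) + 52 \left(- \frac{1}{34}\right)\right) + 39\right) \frac{31}{47}\right) = 48653 \left(-19571 + \left(\left(\frac{13}{3} - \frac{26}{17}\right) + 39\right) \frac{31}{47}\right) = 48653 \left(-19571 + \left(\frac{143}{51} + 39\right) \frac{31}{47}\right) = 48653 \left(-19571 + \frac{2132}{51} \cdot \frac{31}{47}\right) = 48653 \left(-19571 + \frac{66092}{2397}\right) = 48653 \left(- \frac{46845595}{2397}\right) = - \frac{2279178733535}{2397}$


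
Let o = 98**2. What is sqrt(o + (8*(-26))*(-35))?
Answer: 6*sqrt(469) ≈ 129.94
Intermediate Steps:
o = 9604
sqrt(o + (8*(-26))*(-35)) = sqrt(9604 + (8*(-26))*(-35)) = sqrt(9604 - 208*(-35)) = sqrt(9604 + 7280) = sqrt(16884) = 6*sqrt(469)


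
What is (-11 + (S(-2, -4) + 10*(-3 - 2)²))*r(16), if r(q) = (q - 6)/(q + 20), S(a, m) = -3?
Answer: 590/9 ≈ 65.556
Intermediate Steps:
r(q) = (-6 + q)/(20 + q)
(-11 + (S(-2, -4) + 10*(-3 - 2)²))*r(16) = (-11 + (-3 + 10*(-3 - 2)²))*((-6 + 16)/(20 + 16)) = (-11 + (-3 + 10*(-5)²))*(10/36) = (-11 + (-3 + 10*25))*((1/36)*10) = (-11 + (-3 + 250))*(5/18) = (-11 + 247)*(5/18) = 236*(5/18) = 590/9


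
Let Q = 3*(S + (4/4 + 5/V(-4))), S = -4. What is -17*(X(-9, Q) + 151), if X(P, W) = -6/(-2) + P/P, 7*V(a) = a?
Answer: -2635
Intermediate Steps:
V(a) = a/7
Q = -141/4 (Q = 3*(-4 + (4/4 + 5/(((⅐)*(-4))))) = 3*(-4 + (4*(¼) + 5/(-4/7))) = 3*(-4 + (1 + 5*(-7/4))) = 3*(-4 + (1 - 35/4)) = 3*(-4 - 31/4) = 3*(-47/4) = -141/4 ≈ -35.250)
X(P, W) = 4 (X(P, W) = -6*(-½) + 1 = 3 + 1 = 4)
-17*(X(-9, Q) + 151) = -17*(4 + 151) = -17*155 = -2635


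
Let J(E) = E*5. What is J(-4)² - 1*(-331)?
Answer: 731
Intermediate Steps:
J(E) = 5*E
J(-4)² - 1*(-331) = (5*(-4))² - 1*(-331) = (-20)² + 331 = 400 + 331 = 731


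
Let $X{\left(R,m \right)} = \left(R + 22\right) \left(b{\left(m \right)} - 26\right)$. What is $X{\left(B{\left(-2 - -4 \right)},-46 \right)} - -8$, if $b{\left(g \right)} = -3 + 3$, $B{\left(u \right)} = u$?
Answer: $-616$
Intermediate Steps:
$b{\left(g \right)} = 0$
$X{\left(R,m \right)} = -572 - 26 R$ ($X{\left(R,m \right)} = \left(R + 22\right) \left(0 - 26\right) = \left(22 + R\right) \left(-26\right) = -572 - 26 R$)
$X{\left(B{\left(-2 - -4 \right)},-46 \right)} - -8 = \left(-572 - 26 \left(-2 - -4\right)\right) - -8 = \left(-572 - 26 \left(-2 + 4\right)\right) + \left(34 - 26\right) = \left(-572 - 52\right) + 8 = -624 + 8 = -616$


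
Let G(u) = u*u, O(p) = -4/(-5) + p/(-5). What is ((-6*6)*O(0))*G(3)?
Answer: -1296/5 ≈ -259.20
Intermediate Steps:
O(p) = ⅘ - p/5 (O(p) = -4*(-⅕) + p*(-⅕) = ⅘ - p/5)
G(u) = u²
((-6*6)*O(0))*G(3) = ((-6*6)*(⅘ - ⅕*0))*3² = -36*(⅘ + 0)*9 = -36*⅘*9 = -144/5*9 = -1296/5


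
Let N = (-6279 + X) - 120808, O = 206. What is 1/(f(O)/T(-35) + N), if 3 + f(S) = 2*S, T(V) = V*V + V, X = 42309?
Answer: -1190/100885411 ≈ -1.1796e-5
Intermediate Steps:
T(V) = V + V**2 (T(V) = V**2 + V = V + V**2)
f(S) = -3 + 2*S
N = -84778 (N = (-6279 + 42309) - 120808 = 36030 - 120808 = -84778)
1/(f(O)/T(-35) + N) = 1/((-3 + 2*206)/((-35*(1 - 35))) - 84778) = 1/((-3 + 412)/((-35*(-34))) - 84778) = 1/(409/1190 - 84778) = 1/(-100885411/1190) = -1190/100885411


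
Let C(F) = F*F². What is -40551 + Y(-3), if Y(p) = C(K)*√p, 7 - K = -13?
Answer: -40551 + 8000*I*√3 ≈ -40551.0 + 13856.0*I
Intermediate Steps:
K = 20 (K = 7 - 1*(-13) = 7 + 13 = 20)
C(F) = F³
Y(p) = 8000*√p (Y(p) = 20³*√p = 8000*√p)
-40551 + Y(-3) = -40551 + 8000*√(-3) = -40551 + 8000*(I*√3) = -40551 + 8000*I*√3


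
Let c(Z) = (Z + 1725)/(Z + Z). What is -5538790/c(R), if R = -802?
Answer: 8884219160/923 ≈ 9.6254e+6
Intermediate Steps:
c(Z) = (1725 + Z)/(2*Z) (c(Z) = (1725 + Z)/((2*Z)) = (1725 + Z)*(1/(2*Z)) = (1725 + Z)/(2*Z))
-5538790/c(R) = -5538790*(-1604/(1725 - 802)) = -5538790/((1/2)*(-1/802)*923) = -5538790/(-923/1604) = -5538790*(-1604/923) = 8884219160/923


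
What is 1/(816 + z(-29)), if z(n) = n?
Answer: 1/787 ≈ 0.0012706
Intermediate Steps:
1/(816 + z(-29)) = 1/(816 - 29) = 1/787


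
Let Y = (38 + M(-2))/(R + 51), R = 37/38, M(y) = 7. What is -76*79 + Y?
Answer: -2371238/395 ≈ -6003.1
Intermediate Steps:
R = 37/38 (R = 37*(1/38) = 37/38 ≈ 0.97368)
Y = 342/395 (Y = (38 + 7)/(37/38 + 51) = 45/(1975/38) = 45*(38/1975) = 342/395 ≈ 0.86582)
-76*79 + Y = -76*79 + 342/395 = -6004 + 342/395 = -2371238/395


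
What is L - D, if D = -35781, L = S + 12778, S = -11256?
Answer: 37303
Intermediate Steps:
L = 1522 (L = -11256 + 12778 = 1522)
L - D = 1522 - 1*(-35781) = 1522 + 35781 = 37303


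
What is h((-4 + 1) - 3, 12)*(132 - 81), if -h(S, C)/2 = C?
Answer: -1224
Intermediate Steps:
h(S, C) = -2*C
h((-4 + 1) - 3, 12)*(132 - 81) = (-2*12)*(132 - 81) = -24*51 = -1224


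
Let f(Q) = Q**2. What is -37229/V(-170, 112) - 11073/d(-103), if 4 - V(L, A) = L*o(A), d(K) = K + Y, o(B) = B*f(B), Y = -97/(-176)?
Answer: 465457827419773/4306483722684 ≈ 108.08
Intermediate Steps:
Y = 97/176 (Y = -97*(-1/176) = 97/176 ≈ 0.55114)
o(B) = B**3 (o(B) = B*B**2 = B**3)
d(K) = 97/176 + K (d(K) = K + 97/176 = 97/176 + K)
V(L, A) = 4 - L*A**3
-37229/V(-170, 112) - 11073/d(-103) = -37229/(4 - 1*(-170)*112**3) - 11073/(97/176 - 103) = -37229/(4 - 1*(-170)*1404928) - 11073/(-18031/176) = -37229/(4 + 238837760) - 11073*(-176/18031) = -37229/238837764 + 1948848/18031 = 465457827419773/4306483722684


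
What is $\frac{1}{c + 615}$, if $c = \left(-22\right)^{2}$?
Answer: $\frac{1}{1099} \approx 0.00090992$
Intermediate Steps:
$c = 484$
$\frac{1}{c + 615} = \frac{1}{484 + 615} = \frac{1}{1099}$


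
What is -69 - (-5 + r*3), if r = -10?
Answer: -34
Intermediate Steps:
-69 - (-5 + r*3) = -69 - (-5 - 10*3) = -69 - (-5 - 30) = -69 - 1*(-35) = -69 + 35 = -34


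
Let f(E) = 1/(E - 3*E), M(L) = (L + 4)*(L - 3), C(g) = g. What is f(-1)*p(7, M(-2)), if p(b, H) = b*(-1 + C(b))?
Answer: 21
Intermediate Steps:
M(L) = (-3 + L)*(4 + L) (M(L) = (4 + L)*(-3 + L) = (-3 + L)*(4 + L))
p(b, H) = b*(-1 + b)
f(E) = -1/(2*E) (f(E) = 1/(-2*E) = -1/(2*E))
f(-1)*p(7, M(-2)) = (-½/(-1))*(7*(-1 + 7)) = (-½*(-1))*(7*6) = (½)*42 = 21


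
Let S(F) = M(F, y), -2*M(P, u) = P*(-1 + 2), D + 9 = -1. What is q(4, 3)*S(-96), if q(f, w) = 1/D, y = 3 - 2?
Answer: -24/5 ≈ -4.8000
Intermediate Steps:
D = -10 (D = -9 - 1 = -10)
y = 1
M(P, u) = -P/2 (M(P, u) = -P*(-1 + 2)/2 = -P/2)
S(F) = -F/2
q(f, w) = -⅒ (q(f, w) = 1/(-10) = -⅒)
q(4, 3)*S(-96) = -(-1)*(-96)/20 = -⅒*48 = -24/5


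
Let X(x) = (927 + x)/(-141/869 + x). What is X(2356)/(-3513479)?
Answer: -2852927/7192875018817 ≈ -3.9663e-7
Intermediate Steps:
X(x) = (927 + x)/(-141/869 + x) (X(x) = (927 + x)/(-141*1/869 + x) = (927 + x)/(-141/869 + x))
X(2356)/(-3513479) = (869*(927 + 2356)/(-141 + 869*2356))/(-3513479) = (869*3283/(-141 + 2047364))*(-1/3513479) = (869*3283/2047223)*(-1/3513479) = (869*(1/2047223)*3283)*(-1/3513479) = (2852927/2047223)*(-1/3513479) = -2852927/7192875018817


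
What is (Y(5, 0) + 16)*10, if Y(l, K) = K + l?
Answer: 210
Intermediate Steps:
(Y(5, 0) + 16)*10 = ((0 + 5) + 16)*10 = (5 + 16)*10 = 21*10 = 210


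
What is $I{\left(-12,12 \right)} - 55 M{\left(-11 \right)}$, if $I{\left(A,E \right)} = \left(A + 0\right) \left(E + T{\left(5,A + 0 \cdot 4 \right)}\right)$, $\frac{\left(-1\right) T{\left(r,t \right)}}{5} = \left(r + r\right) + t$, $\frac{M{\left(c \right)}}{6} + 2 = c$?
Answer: $4026$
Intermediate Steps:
$M{\left(c \right)} = -12 + 6 c$
$T{\left(r,t \right)} = - 10 r - 5 t$ ($T{\left(r,t \right)} = - 5 \left(\left(r + r\right) + t\right) = - 5 \left(2 r + t\right) = - 5 \left(t + 2 r\right) = - 10 r - 5 t$)
$I{\left(A,E \right)} = A \left(-50 + E - 5 A\right)$ ($I{\left(A,E \right)} = \left(A + 0\right) \left(E - \left(50 + 5 \left(A + 0 \cdot 4\right)\right)\right) = A \left(E - \left(50 + 5 \left(A + 0\right)\right)\right) = A \left(E - \left(50 + 5 A\right)\right) = A \left(-50 + E - 5 A\right)$)
$I{\left(-12,12 \right)} - 55 M{\left(-11 \right)} = - 12 \left(-50 + 12 - -60\right) - 55 \left(-12 + 6 \left(-11\right)\right) = - 12 \left(-50 + 12 + 60\right) - 55 \left(-12 - 66\right) = \left(-12\right) 22 - -4290 = -264 + 4290 = 4026$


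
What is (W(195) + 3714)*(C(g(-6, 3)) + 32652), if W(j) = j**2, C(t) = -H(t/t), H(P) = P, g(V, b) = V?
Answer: 1362820089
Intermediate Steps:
C(t) = -1 (C(t) = -t/t = -1*1 = -1)
(W(195) + 3714)*(C(g(-6, 3)) + 32652) = (195**2 + 3714)*(-1 + 32652) = (38025 + 3714)*32651 = 41739*32651 = 1362820089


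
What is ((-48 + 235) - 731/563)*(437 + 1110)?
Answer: 161738850/563 ≈ 2.8728e+5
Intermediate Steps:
((-48 + 235) - 731/563)*(437 + 1110) = (187 - 731*1/563)*1547 = (187 - 731/563)*1547 = (104550/563)*1547 = 161738850/563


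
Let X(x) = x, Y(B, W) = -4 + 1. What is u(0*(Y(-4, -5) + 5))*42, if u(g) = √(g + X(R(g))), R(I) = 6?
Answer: 42*√6 ≈ 102.88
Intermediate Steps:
Y(B, W) = -3
u(g) = √(6 + g) (u(g) = √(g + 6) = √(6 + g))
u(0*(Y(-4, -5) + 5))*42 = √(6 + 0*(-3 + 5))*42 = √(6 + 0*2)*42 = √(6 + 0)*42 = √6*42 = 42*√6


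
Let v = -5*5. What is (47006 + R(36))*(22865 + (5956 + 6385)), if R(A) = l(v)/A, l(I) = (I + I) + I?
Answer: 9928919341/6 ≈ 1.6548e+9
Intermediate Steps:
v = -25
l(I) = 3*I (l(I) = 2*I + I = 3*I)
R(A) = -75/A (R(A) = (3*(-25))/A = -75/A)
(47006 + R(36))*(22865 + (5956 + 6385)) = (47006 - 75/36)*(22865 + (5956 + 6385)) = (47006 - 75*1/36)*(22865 + 12341) = (47006 - 25/12)*35206 = (564047/12)*35206 = 9928919341/6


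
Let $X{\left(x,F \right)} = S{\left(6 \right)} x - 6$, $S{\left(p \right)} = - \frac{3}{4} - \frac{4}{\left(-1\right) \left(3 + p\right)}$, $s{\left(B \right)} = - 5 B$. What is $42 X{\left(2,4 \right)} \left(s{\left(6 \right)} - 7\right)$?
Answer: $\frac{30821}{3} \approx 10274.0$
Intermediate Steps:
$S{\left(p \right)} = - \frac{3}{4} - \frac{4}{-3 - p}$ ($S{\left(p \right)} = \left(-3\right) \frac{1}{4} - \frac{4}{-3 - p} = - \frac{3}{4} - \frac{4}{-3 - p}$)
$X{\left(x,F \right)} = -6 - \frac{11 x}{36}$ ($X{\left(x,F \right)} = \frac{7 - 18}{4 \left(3 + 6\right)} x - 6 = \frac{7 - 18}{4 \cdot 9} x - 6 = \frac{1}{4} \cdot \frac{1}{9} \left(-11\right) x - 6 = - \frac{11 x}{36} - 6 = -6 - \frac{11 x}{36}$)
$42 X{\left(2,4 \right)} \left(s{\left(6 \right)} - 7\right) = 42 \left(-6 - \frac{11}{18}\right) \left(\left(-5\right) 6 - 7\right) = 42 \left(-6 - \frac{11}{18}\right) \left(-30 - 7\right) = 42 \left(- \frac{119}{18}\right) \left(-37\right) = \left(- \frac{833}{3}\right) \left(-37\right) = \frac{30821}{3}$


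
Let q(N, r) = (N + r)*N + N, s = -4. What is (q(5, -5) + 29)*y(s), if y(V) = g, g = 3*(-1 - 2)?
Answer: -306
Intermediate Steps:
q(N, r) = N + N*(N + r) (q(N, r) = N*(N + r) + N = N + N*(N + r))
g = -9 (g = 3*(-3) = -9)
y(V) = -9
(q(5, -5) + 29)*y(s) = (5*(1 + 5 - 5) + 29)*(-9) = (5*1 + 29)*(-9) = (5 + 29)*(-9) = 34*(-9) = -306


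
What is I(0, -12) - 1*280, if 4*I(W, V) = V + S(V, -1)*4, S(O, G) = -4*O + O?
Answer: -247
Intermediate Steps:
S(O, G) = -3*O
I(W, V) = -11*V/4 (I(W, V) = (V - 3*V*4)/4 = (V - 12*V)/4 = (-11*V)/4 = -11*V/4)
I(0, -12) - 1*280 = -11/4*(-12) - 1*280 = 33 - 280 = -247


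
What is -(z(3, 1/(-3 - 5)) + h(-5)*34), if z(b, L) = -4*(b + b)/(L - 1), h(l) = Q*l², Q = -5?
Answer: 12686/3 ≈ 4228.7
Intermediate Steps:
h(l) = -5*l²
z(b, L) = -8*b/(-1 + L) (z(b, L) = -4*2*b/(-1 + L) = -8*b/(-1 + L))
-(z(3, 1/(-3 - 5)) + h(-5)*34) = -(-8*3/(-1 + 1/(-3 - 5)) - 5*(-5)²*34) = -(-8*3/(-1 + 1/(-8)) - 5*25*34) = -(-8*3/(-1 - ⅛) - 125*34) = -(-8*3/(-9/8) - 4250) = -(-8*3*(-8/9) - 4250) = -(64/3 - 4250) = -1*(-12686/3) = 12686/3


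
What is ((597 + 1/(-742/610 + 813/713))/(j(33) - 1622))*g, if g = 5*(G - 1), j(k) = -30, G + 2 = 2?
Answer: 48338305/27353816 ≈ 1.7672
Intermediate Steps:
G = 0 (G = -2 + 2 = 0)
g = -5 (g = 5*(0 - 1) = 5*(-1) = -5)
((597 + 1/(-742/610 + 813/713))/(j(33) - 1622))*g = ((597 + 1/(-742/610 + 813/713))/(-30 - 1622))*(-5) = ((597 + 1/(-742*1/610 + 813*(1/713)))/(-1652))*(-5) = ((597 + 1/(-371/305 + 813/713))*(-1/1652))*(-5) = ((597 + 1/(-16558/217465))*(-1/1652))*(-5) = ((597 - 217465/16558)*(-1/1652))*(-5) = ((9667661/16558)*(-1/1652))*(-5) = -9667661/27353816*(-5) = 48338305/27353816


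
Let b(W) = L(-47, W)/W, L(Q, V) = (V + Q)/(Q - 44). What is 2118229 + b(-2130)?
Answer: 58653760699/27690 ≈ 2.1182e+6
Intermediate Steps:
L(Q, V) = (Q + V)/(-44 + Q)
b(W) = (47/91 - W/91)/W (b(W) = ((-47 + W)/(-44 - 47))/W = ((-47 + W)/(-91))/W = (-(-47 + W)/91)/W = (47/91 - W/91)/W)
2118229 + b(-2130) = 2118229 + (1/91)*(47 - 1*(-2130))/(-2130) = 2118229 + (1/91)*(-1/2130)*(47 + 2130) = 2118229 + (1/91)*(-1/2130)*2177 = 2118229 - 311/27690 = 58653760699/27690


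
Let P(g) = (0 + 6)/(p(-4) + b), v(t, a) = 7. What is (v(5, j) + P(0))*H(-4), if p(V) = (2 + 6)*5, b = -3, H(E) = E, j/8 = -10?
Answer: -1060/37 ≈ -28.649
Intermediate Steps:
j = -80 (j = 8*(-10) = -80)
p(V) = 40 (p(V) = 8*5 = 40)
P(g) = 6/37 (P(g) = (0 + 6)/(40 - 3) = 6/37)
(v(5, j) + P(0))*H(-4) = (7 + 6/37)*(-4) = (265/37)*(-4) = -1060/37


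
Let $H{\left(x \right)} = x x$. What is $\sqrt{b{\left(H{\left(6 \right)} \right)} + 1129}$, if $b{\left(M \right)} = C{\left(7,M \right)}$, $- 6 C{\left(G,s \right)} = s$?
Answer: $\sqrt{1123} \approx 33.511$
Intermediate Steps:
$C{\left(G,s \right)} = - \frac{s}{6}$
$H{\left(x \right)} = x^{2}$
$b{\left(M \right)} = - \frac{M}{6}$
$\sqrt{b{\left(H{\left(6 \right)} \right)} + 1129} = \sqrt{- \frac{6^{2}}{6} + 1129} = \sqrt{\left(- \frac{1}{6}\right) 36 + 1129} = \sqrt{-6 + 1129} = \sqrt{1123}$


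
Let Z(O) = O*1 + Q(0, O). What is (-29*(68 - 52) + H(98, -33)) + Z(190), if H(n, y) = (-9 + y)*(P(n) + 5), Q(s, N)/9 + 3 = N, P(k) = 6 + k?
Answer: -3169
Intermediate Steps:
Q(s, N) = -27 + 9*N
Z(O) = -27 + 10*O (Z(O) = O*1 + (-27 + 9*O) = O + (-27 + 9*O) = -27 + 10*O)
H(n, y) = (-9 + y)*(11 + n) (H(n, y) = (-9 + y)*((6 + n) + 5) = (-9 + y)*(11 + n))
(-29*(68 - 52) + H(98, -33)) + Z(190) = (-29*(68 - 52) + (-99 - 9*98 + 11*(-33) + 98*(-33))) + (-27 + 10*190) = (-29*16 + (-99 - 882 - 363 - 3234)) + (-27 + 1900) = (-464 - 4578) + 1873 = -5042 + 1873 = -3169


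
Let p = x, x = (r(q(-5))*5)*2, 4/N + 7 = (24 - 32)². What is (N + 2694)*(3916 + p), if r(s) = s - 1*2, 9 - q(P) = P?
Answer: 619776232/57 ≈ 1.0873e+7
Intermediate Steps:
q(P) = 9 - P
N = 4/57 (N = 4/(-7 + (24 - 32)²) = 4/(-7 + (-8)²) = 4/(-7 + 64) = 4/57 ≈ 0.070175)
r(s) = -2 + s (r(s) = s - 2 = -2 + s)
x = 120 (x = ((-2 + (9 - 1*(-5)))*5)*2 = ((-2 + (9 + 5))*5)*2 = ((-2 + 14)*5)*2 = (12*5)*2 = 60*2 = 120)
p = 120
(N + 2694)*(3916 + p) = (4/57 + 2694)*(3916 + 120) = (153562/57)*4036 = 619776232/57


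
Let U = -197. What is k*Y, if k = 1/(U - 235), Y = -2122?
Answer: 1061/216 ≈ 4.9120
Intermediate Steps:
k = -1/432 (k = 1/(-197 - 235) = 1/(-432) = -1/432 ≈ -0.0023148)
k*Y = -1/432*(-2122) = 1061/216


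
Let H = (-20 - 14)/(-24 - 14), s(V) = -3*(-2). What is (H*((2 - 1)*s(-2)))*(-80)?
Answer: -8160/19 ≈ -429.47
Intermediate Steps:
s(V) = 6
H = 17/19 (H = -34/(-38) = -34*(-1/38) = 17/19 ≈ 0.89474)
(H*((2 - 1)*s(-2)))*(-80) = (17*((2 - 1)*6)/19)*(-80) = (17*(1*6)/19)*(-80) = ((17/19)*6)*(-80) = (102/19)*(-80) = -8160/19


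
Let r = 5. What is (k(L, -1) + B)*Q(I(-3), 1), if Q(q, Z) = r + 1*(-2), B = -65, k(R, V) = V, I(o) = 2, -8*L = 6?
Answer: -198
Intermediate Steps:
L = -¾ (L = -⅛*6 = -¾ ≈ -0.75000)
Q(q, Z) = 3 (Q(q, Z) = 5 + 1*(-2) = 5 - 2 = 3)
(k(L, -1) + B)*Q(I(-3), 1) = (-1 - 65)*3 = -66*3 = -198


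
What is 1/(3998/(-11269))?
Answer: -11269/3998 ≈ -2.8187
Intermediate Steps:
1/(3998/(-11269)) = 1/(3998*(-1/11269)) = 1/(-3998/11269) = -11269/3998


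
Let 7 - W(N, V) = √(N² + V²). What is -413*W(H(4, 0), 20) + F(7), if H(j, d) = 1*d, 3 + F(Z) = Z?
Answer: 5373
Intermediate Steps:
F(Z) = -3 + Z
H(j, d) = d
W(N, V) = 7 - √(N² + V²)
-413*W(H(4, 0), 20) + F(7) = -413*(7 - √(0² + 20²)) + (-3 + 7) = -413*(7 - √(0 + 400)) + 4 = -413*(7 - √400) + 4 = -413*(7 - 1*20) + 4 = -413*(7 - 20) + 4 = -413*(-13) + 4 = 5369 + 4 = 5373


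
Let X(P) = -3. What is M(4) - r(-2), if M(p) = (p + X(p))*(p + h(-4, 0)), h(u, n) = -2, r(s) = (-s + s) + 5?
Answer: -3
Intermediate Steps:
r(s) = 5 (r(s) = 0 + 5 = 5)
M(p) = (-3 + p)*(-2 + p) (M(p) = (p - 3)*(p - 2) = (-3 + p)*(-2 + p))
M(4) - r(-2) = (6 + 4² - 5*4) - 1*5 = (6 + 16 - 20) - 5 = 2 - 5 = -3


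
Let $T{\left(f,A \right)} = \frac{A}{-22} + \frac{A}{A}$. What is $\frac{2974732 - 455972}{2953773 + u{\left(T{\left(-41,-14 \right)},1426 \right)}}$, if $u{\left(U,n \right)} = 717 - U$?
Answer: $\frac{6926590}{8124843} \approx 0.85252$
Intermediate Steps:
$T{\left(f,A \right)} = 1 - \frac{A}{22}$ ($T{\left(f,A \right)} = A \left(- \frac{1}{22}\right) + 1 = - \frac{A}{22} + 1 = 1 - \frac{A}{22}$)
$\frac{2974732 - 455972}{2953773 + u{\left(T{\left(-41,-14 \right)},1426 \right)}} = \frac{2974732 - 455972}{2953773 + \left(717 - \left(1 - - \frac{7}{11}\right)\right)} = \frac{2974732 - 455972}{2953773 + \left(717 - \left(1 + \frac{7}{11}\right)\right)} = \frac{2974732 - 455972}{2953773 + \left(717 - \frac{18}{11}\right)} = \frac{2518760}{2953773 + \left(717 - \frac{18}{11}\right)} = \frac{2518760}{2953773 + \frac{7869}{11}} = \frac{2518760}{\frac{32499372}{11}} = 2518760 \cdot \frac{11}{32499372} = \frac{6926590}{8124843}$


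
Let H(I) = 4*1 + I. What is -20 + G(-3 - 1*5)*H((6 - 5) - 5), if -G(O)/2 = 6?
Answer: -20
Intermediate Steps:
G(O) = -12 (G(O) = -2*6 = -12)
H(I) = 4 + I
-20 + G(-3 - 1*5)*H((6 - 5) - 5) = -20 - 12*(4 + ((6 - 5) - 5)) = -20 - 12*(4 + (1 - 5)) = -20 - 12*(4 - 4) = -20 - 12*0 = -20 + 0 = -20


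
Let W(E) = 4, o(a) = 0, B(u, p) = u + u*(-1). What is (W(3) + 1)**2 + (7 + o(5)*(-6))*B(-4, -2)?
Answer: 25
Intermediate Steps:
B(u, p) = 0 (B(u, p) = u - u = 0)
(W(3) + 1)**2 + (7 + o(5)*(-6))*B(-4, -2) = (4 + 1)**2 + (7 + 0*(-6))*0 = 5**2 + (7 + 0)*0 = 25 + 7*0 = 25 + 0 = 25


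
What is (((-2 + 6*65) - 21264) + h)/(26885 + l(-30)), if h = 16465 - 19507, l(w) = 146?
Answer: -23918/27031 ≈ -0.88484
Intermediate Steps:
h = -3042
(((-2 + 6*65) - 21264) + h)/(26885 + l(-30)) = (((-2 + 6*65) - 21264) - 3042)/(26885 + 146) = (((-2 + 390) - 21264) - 3042)/27031 = ((388 - 21264) - 3042)*(1/27031) = (-20876 - 3042)*(1/27031) = -23918*1/27031 = -23918/27031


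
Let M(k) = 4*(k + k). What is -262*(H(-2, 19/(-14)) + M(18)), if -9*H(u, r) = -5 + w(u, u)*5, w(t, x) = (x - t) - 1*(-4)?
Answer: -111874/3 ≈ -37291.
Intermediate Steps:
M(k) = 8*k (M(k) = 4*(2*k) = 8*k)
w(t, x) = 4 + x - t (w(t, x) = (x - t) + 4 = 4 + x - t)
H(u, r) = -5/3 (H(u, r) = -(-5 + (4 + u - u)*5)/9 = -(-5 + 4*5)/9 = -(-5 + 20)/9 = -⅑*15 = -5/3)
-262*(H(-2, 19/(-14)) + M(18)) = -262*(-5/3 + 8*18) = -262*(-5/3 + 144) = -262*427/3 = -111874/3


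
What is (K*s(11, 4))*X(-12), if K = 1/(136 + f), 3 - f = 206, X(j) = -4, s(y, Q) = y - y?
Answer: 0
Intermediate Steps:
s(y, Q) = 0
f = -203 (f = 3 - 1*206 = 3 - 206 = -203)
K = -1/67 (K = 1/(136 - 203) = 1/(-67) = -1/67 ≈ -0.014925)
(K*s(11, 4))*X(-12) = -1/67*0*(-4) = 0*(-4) = 0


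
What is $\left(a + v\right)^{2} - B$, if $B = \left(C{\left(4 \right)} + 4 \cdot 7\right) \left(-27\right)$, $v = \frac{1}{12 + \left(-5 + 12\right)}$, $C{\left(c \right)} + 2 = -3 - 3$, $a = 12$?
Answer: $\frac{247381}{361} \approx 685.27$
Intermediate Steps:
$C{\left(c \right)} = -8$ ($C{\left(c \right)} = -2 - 6 = -8$)
$v = \frac{1}{19}$ ($v = \frac{1}{12 + 7} = \frac{1}{19} \approx 0.052632$)
$B = -540$ ($B = \left(-8 + 4 \cdot 7\right) \left(-27\right) = \left(-8 + 28\right) \left(-27\right) = 20 \left(-27\right) = -540$)
$\left(a + v\right)^{2} - B = \left(12 + \frac{1}{19}\right)^{2} - -540 = \left(\frac{229}{19}\right)^{2} + 540 = \frac{52441}{361} + 540 = \frac{247381}{361}$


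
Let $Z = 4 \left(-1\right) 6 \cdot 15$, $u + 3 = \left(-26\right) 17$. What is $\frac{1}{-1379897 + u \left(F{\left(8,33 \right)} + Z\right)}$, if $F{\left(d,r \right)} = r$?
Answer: $- \frac{1}{1234382} \approx -8.1012 \cdot 10^{-7}$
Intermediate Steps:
$u = -445$ ($u = -3 - 442 = -445$)
$Z = -360$ ($Z = \left(-4\right) 90 = -360$)
$\frac{1}{-1379897 + u \left(F{\left(8,33 \right)} + Z\right)} = \frac{1}{-1379897 - 445 \left(33 - 360\right)} = \frac{1}{-1379897 - -145515} = \frac{1}{-1379897 + 145515} = \frac{1}{-1234382} = - \frac{1}{1234382}$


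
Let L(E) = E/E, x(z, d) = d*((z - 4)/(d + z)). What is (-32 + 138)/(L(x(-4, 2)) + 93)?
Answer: 53/47 ≈ 1.1277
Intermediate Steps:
x(z, d) = d*(-4 + z)/(d + z) (x(z, d) = d*((-4 + z)/(d + z)) = d*(-4 + z)/(d + z))
L(E) = 1
(-32 + 138)/(L(x(-4, 2)) + 93) = (-32 + 138)/(1 + 93) = 106/94 = 106*(1/94) = 53/47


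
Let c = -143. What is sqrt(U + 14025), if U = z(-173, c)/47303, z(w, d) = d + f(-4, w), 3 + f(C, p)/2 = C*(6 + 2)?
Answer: 3*sqrt(3486884732854)/47303 ≈ 118.43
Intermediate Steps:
f(C, p) = -6 + 16*C (f(C, p) = -6 + 2*(C*(6 + 2)) = -6 + 2*(C*8) = -6 + 2*(8*C) = -6 + 16*C)
z(w, d) = -70 + d (z(w, d) = d + (-6 + 16*(-4)) = d + (-6 - 64) = d - 70 = -70 + d)
U = -213/47303 (U = (-70 - 143)/47303 = -213*1/47303 = -213/47303 ≈ -0.0045029)
sqrt(U + 14025) = sqrt(-213/47303 + 14025) = sqrt(663424362/47303) = 3*sqrt(3486884732854)/47303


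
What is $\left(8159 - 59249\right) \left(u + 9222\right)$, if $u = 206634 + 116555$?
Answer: $-16982877990$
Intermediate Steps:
$u = 323189$
$\left(8159 - 59249\right) \left(u + 9222\right) = \left(8159 - 59249\right) \left(323189 + 9222\right) = \left(-51090\right) 332411 = -16982877990$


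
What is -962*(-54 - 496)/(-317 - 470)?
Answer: -529100/787 ≈ -672.30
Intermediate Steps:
-962*(-54 - 496)/(-317 - 470) = -962/((-787/(-550))) = -962/((-787*(-1/550))) = -962/787/550 = -962*550/787 = -529100/787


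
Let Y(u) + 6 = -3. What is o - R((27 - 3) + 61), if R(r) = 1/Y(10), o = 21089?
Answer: 189802/9 ≈ 21089.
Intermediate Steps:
Y(u) = -9 (Y(u) = -6 - 3 = -9)
R(r) = -⅑ (R(r) = 1/(-9) = -⅑)
o - R((27 - 3) + 61) = 21089 - 1*(-⅑) = 21089 + ⅑ = 189802/9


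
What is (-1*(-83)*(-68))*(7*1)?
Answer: -39508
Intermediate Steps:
(-1*(-83)*(-68))*(7*1) = (83*(-68))*7 = -5644*7 = -39508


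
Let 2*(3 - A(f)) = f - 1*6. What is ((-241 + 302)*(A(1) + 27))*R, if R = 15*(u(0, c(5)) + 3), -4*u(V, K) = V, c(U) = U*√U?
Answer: 178425/2 ≈ 89213.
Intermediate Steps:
c(U) = U^(3/2)
A(f) = 6 - f/2 (A(f) = 3 - (f - 1*6)/2 = 3 - (f - 6)/2 = 3 - (-6 + f)/2 = 3 + (3 - f/2) = 6 - f/2)
u(V, K) = -V/4
R = 45 (R = 15*(-¼*0 + 3) = 15*(0 + 3) = 15*3 = 45)
((-241 + 302)*(A(1) + 27))*R = ((-241 + 302)*((6 - ½*1) + 27))*45 = (61*((6 - ½) + 27))*45 = (61*(11/2 + 27))*45 = (61*(65/2))*45 = (3965/2)*45 = 178425/2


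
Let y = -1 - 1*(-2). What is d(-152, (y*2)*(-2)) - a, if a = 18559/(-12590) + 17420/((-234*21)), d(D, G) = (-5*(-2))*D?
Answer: -3604912249/2379510 ≈ -1515.0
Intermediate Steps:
y = 1 (y = -1 + 2 = 1)
d(D, G) = 10*D
a = -11942951/2379510 (a = 18559*(-1/12590) + 17420/(-4914) = -18559/12590 + 17420*(-1/4914) = -18559/12590 - 670/189 = -11942951/2379510 ≈ -5.0191)
d(-152, (y*2)*(-2)) - a = 10*(-152) - 1*(-11942951/2379510) = -1520 + 11942951/2379510 = -3604912249/2379510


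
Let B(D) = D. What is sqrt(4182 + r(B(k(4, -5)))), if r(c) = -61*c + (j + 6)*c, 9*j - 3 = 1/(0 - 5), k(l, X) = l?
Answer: sqrt(891730)/15 ≈ 62.954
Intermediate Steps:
j = 14/45 (j = 1/3 + 1/(9*(0 - 5)) = 1/3 + (1/9)/(-5) = 1/3 + (1/9)*(-1/5) = 1/3 - 1/45 = 14/45 ≈ 0.31111)
r(c) = -2461*c/45 (r(c) = -61*c + (14/45 + 6)*c = -61*c + 284*c/45 = -2461*c/45)
sqrt(4182 + r(B(k(4, -5)))) = sqrt(4182 - 2461/45*4) = sqrt(4182 - 9844/45) = sqrt(178346/45) = sqrt(891730)/15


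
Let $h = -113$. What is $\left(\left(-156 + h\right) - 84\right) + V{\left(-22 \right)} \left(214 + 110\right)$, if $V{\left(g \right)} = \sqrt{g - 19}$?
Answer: $-353 + 324 i \sqrt{41} \approx -353.0 + 2074.6 i$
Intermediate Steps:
$V{\left(g \right)} = \sqrt{-19 + g}$
$\left(\left(-156 + h\right) - 84\right) + V{\left(-22 \right)} \left(214 + 110\right) = \left(\left(-156 - 113\right) - 84\right) + \sqrt{-19 - 22} \left(214 + 110\right) = \left(-269 - 84\right) + \sqrt{-41} \cdot 324 = -353 + i \sqrt{41} \cdot 324 = -353 + 324 i \sqrt{41}$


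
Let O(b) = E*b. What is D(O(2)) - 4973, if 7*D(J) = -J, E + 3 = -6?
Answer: -34793/7 ≈ -4970.4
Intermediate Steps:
E = -9 (E = -3 - 6 = -9)
O(b) = -9*b
D(J) = -J/7 (D(J) = (-J)/7 = -J/7)
D(O(2)) - 4973 = -(-9)*2/7 - 4973 = -⅐*(-18) - 4973 = 18/7 - 4973 = -34793/7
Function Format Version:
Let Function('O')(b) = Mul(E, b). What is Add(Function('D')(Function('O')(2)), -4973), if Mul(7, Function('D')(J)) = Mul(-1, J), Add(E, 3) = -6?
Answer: Rational(-34793, 7) ≈ -4970.4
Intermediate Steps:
E = -9 (E = Add(-3, -6) = -9)
Function('O')(b) = Mul(-9, b)
Function('D')(J) = Mul(Rational(-1, 7), J) (Function('D')(J) = Mul(Rational(1, 7), Mul(-1, J)) = Mul(Rational(-1, 7), J))
Add(Function('D')(Function('O')(2)), -4973) = Add(Mul(Rational(-1, 7), Mul(-9, 2)), -4973) = Add(Mul(Rational(-1, 7), -18), -4973) = Add(Rational(18, 7), -4973) = Rational(-34793, 7)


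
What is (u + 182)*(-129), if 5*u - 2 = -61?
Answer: -109779/5 ≈ -21956.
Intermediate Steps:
u = -59/5 (u = ⅖ + (⅕)*(-61) = ⅖ - 61/5 = -59/5 ≈ -11.800)
(u + 182)*(-129) = (-59/5 + 182)*(-129) = (851/5)*(-129) = -109779/5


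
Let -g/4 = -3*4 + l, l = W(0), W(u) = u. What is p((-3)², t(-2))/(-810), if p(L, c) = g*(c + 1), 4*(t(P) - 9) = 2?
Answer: -28/45 ≈ -0.62222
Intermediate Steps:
t(P) = 19/2 (t(P) = 9 + (¼)*2 = 9 + ½ = 19/2)
l = 0
g = 48 (g = -4*(-3*4 + 0) = -4*(-12 + 0) = -4*(-12) = 48)
p(L, c) = 48 + 48*c (p(L, c) = 48*(c + 1) = 48*(1 + c) = 48 + 48*c)
p((-3)², t(-2))/(-810) = (48 + 48*(19/2))/(-810) = (48 + 456)*(-1/810) = 504*(-1/810) = -28/45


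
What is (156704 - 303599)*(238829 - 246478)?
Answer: 1123599855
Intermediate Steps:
(156704 - 303599)*(238829 - 246478) = -146895*(-7649) = 1123599855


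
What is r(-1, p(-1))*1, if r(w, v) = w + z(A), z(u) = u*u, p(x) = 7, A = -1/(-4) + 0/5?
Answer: -15/16 ≈ -0.93750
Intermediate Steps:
A = ¼ (A = -1*(-¼) + 0*(⅕) = ¼ + 0 = ¼ ≈ 0.25000)
z(u) = u²
r(w, v) = 1/16 + w (r(w, v) = w + (¼)² = w + 1/16 = 1/16 + w)
r(-1, p(-1))*1 = (1/16 - 1)*1 = -15/16*1 = -15/16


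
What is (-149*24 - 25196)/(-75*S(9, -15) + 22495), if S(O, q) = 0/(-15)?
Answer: -28772/22495 ≈ -1.2790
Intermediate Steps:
S(O, q) = 0 (S(O, q) = 0*(-1/15) = 0)
(-149*24 - 25196)/(-75*S(9, -15) + 22495) = (-149*24 - 25196)/(-75*0 + 22495) = (-3576 - 25196)/(0 + 22495) = -28772/22495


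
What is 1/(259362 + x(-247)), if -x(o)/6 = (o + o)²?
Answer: -1/1204854 ≈ -8.2998e-7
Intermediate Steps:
x(o) = -24*o² (x(o) = -6*(o + o)² = -6*4*o² = -24*o²)
1/(259362 + x(-247)) = 1/(259362 - 24*(-247)²) = 1/(259362 - 24*61009) = 1/(259362 - 1464216) = 1/(-1204854) = -1/1204854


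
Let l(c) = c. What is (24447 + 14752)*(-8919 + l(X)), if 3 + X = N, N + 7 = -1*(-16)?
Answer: -349380687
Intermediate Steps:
N = 9 (N = -7 - 1*(-16) = -7 + 16 = 9)
X = 6 (X = -3 + 9 = 6)
(24447 + 14752)*(-8919 + l(X)) = (24447 + 14752)*(-8919 + 6) = 39199*(-8913) = -349380687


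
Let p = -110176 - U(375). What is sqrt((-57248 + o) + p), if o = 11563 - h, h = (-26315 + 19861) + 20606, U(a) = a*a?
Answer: I*sqrt(310638) ≈ 557.35*I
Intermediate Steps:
U(a) = a**2
h = 14152 (h = -6454 + 20606 = 14152)
p = -250801 (p = -110176 - 1*375**2 = -110176 - 1*140625 = -110176 - 140625 = -250801)
o = -2589 (o = 11563 - 1*14152 = 11563 - 14152 = -2589)
sqrt((-57248 + o) + p) = sqrt((-57248 - 2589) - 250801) = sqrt(-59837 - 250801) = sqrt(-310638) = I*sqrt(310638)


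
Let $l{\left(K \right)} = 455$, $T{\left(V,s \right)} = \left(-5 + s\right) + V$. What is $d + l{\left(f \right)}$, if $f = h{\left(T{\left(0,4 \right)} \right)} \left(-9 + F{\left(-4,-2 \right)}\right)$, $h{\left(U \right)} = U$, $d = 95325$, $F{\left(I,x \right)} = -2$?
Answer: $95780$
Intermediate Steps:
$T{\left(V,s \right)} = -5 + V + s$
$f = 11$ ($f = \left(-5 + 0 + 4\right) \left(-9 - 2\right) = \left(-1\right) \left(-11\right) = 11$)
$d + l{\left(f \right)} = 95325 + 455 = 95780$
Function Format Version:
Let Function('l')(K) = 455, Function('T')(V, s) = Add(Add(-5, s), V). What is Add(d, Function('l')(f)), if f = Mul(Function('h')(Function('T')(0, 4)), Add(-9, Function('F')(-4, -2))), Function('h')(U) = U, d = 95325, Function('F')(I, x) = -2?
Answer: 95780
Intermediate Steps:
Function('T')(V, s) = Add(-5, V, s)
f = 11 (f = Mul(Add(-5, 0, 4), Add(-9, -2)) = Mul(-1, -11) = 11)
Add(d, Function('l')(f)) = Add(95325, 455) = 95780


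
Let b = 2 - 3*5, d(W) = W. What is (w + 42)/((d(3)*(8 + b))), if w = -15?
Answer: -9/5 ≈ -1.8000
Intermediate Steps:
b = -13 (b = 2 - 15 = -13)
(w + 42)/((d(3)*(8 + b))) = (-15 + 42)/((3*(8 - 13))) = 27/((3*(-5))) = 27/(-15) = 27*(-1/15) = -9/5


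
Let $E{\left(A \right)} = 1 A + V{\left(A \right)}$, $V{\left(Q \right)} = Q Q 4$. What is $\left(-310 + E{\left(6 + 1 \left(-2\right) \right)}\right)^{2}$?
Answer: $58564$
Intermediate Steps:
$V{\left(Q \right)} = 4 Q^{2}$ ($V{\left(Q \right)} = Q^{2} \cdot 4 = 4 Q^{2}$)
$E{\left(A \right)} = A + 4 A^{2}$ ($E{\left(A \right)} = 1 A + 4 A^{2} = A + 4 A^{2}$)
$\left(-310 + E{\left(6 + 1 \left(-2\right) \right)}\right)^{2} = \left(-310 + \left(6 + 1 \left(-2\right)\right) \left(1 + 4 \left(6 + 1 \left(-2\right)\right)\right)\right)^{2} = \left(-310 + \left(6 - 2\right) \left(1 + 4 \left(6 - 2\right)\right)\right)^{2} = \left(-310 + 4 \left(1 + 4 \cdot 4\right)\right)^{2} = \left(-310 + 4 \left(1 + 16\right)\right)^{2} = \left(-310 + 4 \cdot 17\right)^{2} = \left(-310 + 68\right)^{2} = \left(-242\right)^{2} = 58564$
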